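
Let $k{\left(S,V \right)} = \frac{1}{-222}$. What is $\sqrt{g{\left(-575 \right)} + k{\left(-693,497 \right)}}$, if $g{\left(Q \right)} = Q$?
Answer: $\frac{i \sqrt{28338522}}{222} \approx 23.979 i$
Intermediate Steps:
$k{\left(S,V \right)} = - \frac{1}{222}$
$\sqrt{g{\left(-575 \right)} + k{\left(-693,497 \right)}} = \sqrt{-575 - \frac{1}{222}} = \sqrt{- \frac{127651}{222}} = \frac{i \sqrt{28338522}}{222}$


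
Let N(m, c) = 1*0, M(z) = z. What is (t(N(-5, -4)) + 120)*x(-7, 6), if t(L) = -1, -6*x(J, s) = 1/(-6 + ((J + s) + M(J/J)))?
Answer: 119/36 ≈ 3.3056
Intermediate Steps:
x(J, s) = -1/(6*(-5 + J + s)) (x(J, s) = -1/(6*(-6 + ((J + s) + J/J))) = -1/(6*(-6 + ((J + s) + 1))) = -1/(6*(-6 + (1 + J + s))) = -1/(6*(-5 + J + s)))
N(m, c) = 0
(t(N(-5, -4)) + 120)*x(-7, 6) = (-1 + 120)*(-1/(-30 + 6*(-7) + 6*6)) = 119*(-1/(-30 - 42 + 36)) = 119*(-1/(-36)) = 119*(-1*(-1/36)) = 119*(1/36) = 119/36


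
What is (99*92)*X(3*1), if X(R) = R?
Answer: 27324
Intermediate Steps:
(99*92)*X(3*1) = (99*92)*(3*1) = 9108*3 = 27324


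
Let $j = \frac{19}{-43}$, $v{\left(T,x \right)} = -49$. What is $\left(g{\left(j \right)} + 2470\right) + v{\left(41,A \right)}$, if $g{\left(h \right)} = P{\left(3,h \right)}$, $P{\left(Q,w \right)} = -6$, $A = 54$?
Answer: $2415$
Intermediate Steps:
$j = - \frac{19}{43}$ ($j = 19 \left(- \frac{1}{43}\right) = - \frac{19}{43} \approx -0.44186$)
$g{\left(h \right)} = -6$
$\left(g{\left(j \right)} + 2470\right) + v{\left(41,A \right)} = \left(-6 + 2470\right) - 49 = 2464 - 49 = 2415$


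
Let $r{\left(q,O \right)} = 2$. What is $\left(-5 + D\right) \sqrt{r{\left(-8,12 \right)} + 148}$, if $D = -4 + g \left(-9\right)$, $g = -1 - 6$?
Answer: $270 \sqrt{6} \approx 661.36$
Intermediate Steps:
$g = -7$ ($g = -1 - 6 = -7$)
$D = 59$ ($D = -4 - -63 = -4 + 63 = 59$)
$\left(-5 + D\right) \sqrt{r{\left(-8,12 \right)} + 148} = \left(-5 + 59\right) \sqrt{2 + 148} = 54 \sqrt{150} = 54 \cdot 5 \sqrt{6} = 270 \sqrt{6}$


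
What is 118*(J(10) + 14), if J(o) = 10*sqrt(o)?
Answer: 1652 + 1180*sqrt(10) ≈ 5383.5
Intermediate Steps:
118*(J(10) + 14) = 118*(10*sqrt(10) + 14) = 118*(14 + 10*sqrt(10)) = 1652 + 1180*sqrt(10)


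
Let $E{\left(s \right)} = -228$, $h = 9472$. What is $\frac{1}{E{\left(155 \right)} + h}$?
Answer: $\frac{1}{9244} \approx 0.00010818$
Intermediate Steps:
$\frac{1}{E{\left(155 \right)} + h} = \frac{1}{-228 + 9472} = \frac{1}{9244}$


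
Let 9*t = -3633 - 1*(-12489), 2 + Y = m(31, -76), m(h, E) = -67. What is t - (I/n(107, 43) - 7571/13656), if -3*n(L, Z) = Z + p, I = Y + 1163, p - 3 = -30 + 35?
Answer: 243505939/232152 ≈ 1048.9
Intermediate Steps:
p = 8 (p = 3 + (-30 + 35) = 3 + 5 = 8)
Y = -69 (Y = -2 - 67 = -69)
I = 1094 (I = -69 + 1163 = 1094)
t = 984 (t = (-3633 - 1*(-12489))/9 = (-3633 + 12489)/9 = (⅑)*8856 = 984)
n(L, Z) = -8/3 - Z/3 (n(L, Z) = -(Z + 8)/3 = -(8 + Z)/3 = -8/3 - Z/3)
t - (I/n(107, 43) - 7571/13656) = 984 - (1094/(-8/3 - ⅓*43) - 7571/13656) = 984 - (1094/(-8/3 - 43/3) - 7571*1/13656) = 984 - (1094/(-17) - 7571/13656) = 984 - (1094*(-1/17) - 7571/13656) = 984 - (-1094/17 - 7571/13656) = 984 - 1*(-15068371/232152) = 984 + 15068371/232152 = 243505939/232152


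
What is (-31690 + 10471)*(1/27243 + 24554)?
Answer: -4731303858479/9081 ≈ -5.2101e+8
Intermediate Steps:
(-31690 + 10471)*(1/27243 + 24554) = -21219*(1/27243 + 24554) = -21219*668924623/27243 = -4731303858479/9081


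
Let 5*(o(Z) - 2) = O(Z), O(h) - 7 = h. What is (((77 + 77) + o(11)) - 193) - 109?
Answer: -712/5 ≈ -142.40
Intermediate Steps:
O(h) = 7 + h
o(Z) = 17/5 + Z/5 (o(Z) = 2 + (7 + Z)/5 = 2 + (7/5 + Z/5) = 17/5 + Z/5)
(((77 + 77) + o(11)) - 193) - 109 = (((77 + 77) + (17/5 + (1/5)*11)) - 193) - 109 = ((154 + (17/5 + 11/5)) - 193) - 109 = ((154 + 28/5) - 193) - 109 = (798/5 - 193) - 109 = -167/5 - 109 = -712/5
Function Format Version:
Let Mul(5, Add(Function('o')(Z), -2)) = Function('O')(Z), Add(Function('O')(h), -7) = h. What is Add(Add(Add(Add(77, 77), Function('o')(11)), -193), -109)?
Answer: Rational(-712, 5) ≈ -142.40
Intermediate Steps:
Function('O')(h) = Add(7, h)
Function('o')(Z) = Add(Rational(17, 5), Mul(Rational(1, 5), Z)) (Function('o')(Z) = Add(2, Mul(Rational(1, 5), Add(7, Z))) = Add(2, Add(Rational(7, 5), Mul(Rational(1, 5), Z))) = Add(Rational(17, 5), Mul(Rational(1, 5), Z)))
Add(Add(Add(Add(77, 77), Function('o')(11)), -193), -109) = Add(Add(Add(Add(77, 77), Add(Rational(17, 5), Mul(Rational(1, 5), 11))), -193), -109) = Add(Add(Add(154, Add(Rational(17, 5), Rational(11, 5))), -193), -109) = Add(Add(Add(154, Rational(28, 5)), -193), -109) = Add(Add(Rational(798, 5), -193), -109) = Add(Rational(-167, 5), -109) = Rational(-712, 5)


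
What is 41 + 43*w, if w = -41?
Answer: -1722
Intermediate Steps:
41 + 43*w = 41 + 43*(-41) = 41 - 1763 = -1722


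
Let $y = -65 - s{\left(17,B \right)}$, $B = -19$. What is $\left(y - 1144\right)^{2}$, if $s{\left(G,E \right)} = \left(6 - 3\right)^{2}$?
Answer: $1483524$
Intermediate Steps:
$s{\left(G,E \right)} = 9$ ($s{\left(G,E \right)} = 3^{2} = 9$)
$y = -74$ ($y = -65 - 9 = -74$)
$\left(y - 1144\right)^{2} = \left(-74 - 1144\right)^{2} = \left(-1218\right)^{2} = 1483524$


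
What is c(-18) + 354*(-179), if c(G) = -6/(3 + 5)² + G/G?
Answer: -2027683/32 ≈ -63365.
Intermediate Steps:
c(G) = 29/32 (c(G) = -6/(8²) + 1 = -6/64 + 1 = -6*1/64 + 1 = -3/32 + 1 = 29/32)
c(-18) + 354*(-179) = 29/32 + 354*(-179) = 29/32 - 63366 = -2027683/32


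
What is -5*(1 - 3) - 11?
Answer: -1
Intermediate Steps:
-5*(1 - 3) - 11 = -5*(-2) - 11 = 10 - 11 = -1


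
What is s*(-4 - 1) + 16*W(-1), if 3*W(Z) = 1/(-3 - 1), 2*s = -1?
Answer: 7/6 ≈ 1.1667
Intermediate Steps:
s = -½ (s = (½)*(-1) = -½ ≈ -0.50000)
W(Z) = -1/12 (W(Z) = 1/(3*(-3 - 1)) = (⅓)/(-4) = (⅓)*(-¼) = -1/12)
s*(-4 - 1) + 16*W(-1) = -(-4 - 1)/2 + 16*(-1/12) = -½*(-5) - 4/3 = 5/2 - 4/3 = 7/6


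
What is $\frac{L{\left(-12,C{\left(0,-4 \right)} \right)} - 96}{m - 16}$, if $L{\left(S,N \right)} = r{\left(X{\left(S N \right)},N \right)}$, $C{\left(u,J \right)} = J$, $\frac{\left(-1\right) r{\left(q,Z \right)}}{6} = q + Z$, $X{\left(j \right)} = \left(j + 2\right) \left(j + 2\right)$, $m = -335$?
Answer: $\frac{5024}{117} \approx 42.94$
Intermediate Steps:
$X{\left(j \right)} = \left(2 + j\right)^{2}$ ($X{\left(j \right)} = \left(2 + j\right) \left(2 + j\right) = \left(2 + j\right)^{2}$)
$r{\left(q,Z \right)} = - 6 Z - 6 q$ ($r{\left(q,Z \right)} = - 6 \left(q + Z\right) = - 6 \left(Z + q\right) = - 6 Z - 6 q$)
$L{\left(S,N \right)} = - 6 N - 6 \left(2 + N S\right)^{2}$ ($L{\left(S,N \right)} = - 6 N - 6 \left(2 + S N\right)^{2} = - 6 N - 6 \left(2 + N S\right)^{2}$)
$\frac{L{\left(-12,C{\left(0,-4 \right)} \right)} - 96}{m - 16} = \frac{\left(\left(-6\right) \left(-4\right) - 6 \left(2 - -48\right)^{2}\right) - 96}{-335 - 16} = \frac{\left(24 - 6 \left(2 + 48\right)^{2}\right) - 96}{-351} = \left(\left(24 - 6 \cdot 50^{2}\right) - 96\right) \left(- \frac{1}{351}\right) = \left(\left(24 - 15000\right) - 96\right) \left(- \frac{1}{351}\right) = \left(-14976 - 96\right) \left(- \frac{1}{351}\right) = \left(-15072\right) \left(- \frac{1}{351}\right) = \frac{5024}{117}$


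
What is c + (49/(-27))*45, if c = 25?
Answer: -170/3 ≈ -56.667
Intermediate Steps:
c + (49/(-27))*45 = 25 + (49/(-27))*45 = 25 + (49*(-1/27))*45 = 25 - 49/27*45 = 25 - 245/3 = -170/3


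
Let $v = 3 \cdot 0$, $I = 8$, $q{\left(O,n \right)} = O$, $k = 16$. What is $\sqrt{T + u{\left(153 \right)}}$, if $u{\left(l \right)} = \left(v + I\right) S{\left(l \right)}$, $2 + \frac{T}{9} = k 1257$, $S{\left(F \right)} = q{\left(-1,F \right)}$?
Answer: $\sqrt{180982} \approx 425.42$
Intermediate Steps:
$S{\left(F \right)} = -1$
$v = 0$
$T = 180990$ ($T = -18 + 9 \cdot 16 \cdot 1257 = -18 + 9 \cdot 20112 = -18 + 181008 = 180990$)
$u{\left(l \right)} = -8$ ($u{\left(l \right)} = \left(0 + 8\right) \left(-1\right) = 8 \left(-1\right) = -8$)
$\sqrt{T + u{\left(153 \right)}} = \sqrt{180990 - 8} = \sqrt{180982}$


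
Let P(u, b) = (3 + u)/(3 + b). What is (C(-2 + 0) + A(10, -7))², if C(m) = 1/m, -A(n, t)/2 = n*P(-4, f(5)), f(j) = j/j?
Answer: 81/4 ≈ 20.250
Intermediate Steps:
f(j) = 1
P(u, b) = (3 + u)/(3 + b)
A(n, t) = n/2 (A(n, t) = -2*n*(3 - 4)/(3 + 1) = -2*n*-1/4 = -2*n*(¼)*(-1) = -2*n*(-1)/4 = -(-1)*n/2 = n/2)
C(m) = 1/m
(C(-2 + 0) + A(10, -7))² = (1/(-2 + 0) + (½)*10)² = (1/(-2) + 5)² = (-½ + 5)² = (9/2)² = 81/4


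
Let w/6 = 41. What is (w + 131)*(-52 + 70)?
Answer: 6786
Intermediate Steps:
w = 246 (w = 6*41 = 246)
(w + 131)*(-52 + 70) = (246 + 131)*(-52 + 70) = 377*18 = 6786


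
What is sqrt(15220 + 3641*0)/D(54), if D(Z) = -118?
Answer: -sqrt(3805)/59 ≈ -1.0455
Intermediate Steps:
sqrt(15220 + 3641*0)/D(54) = sqrt(15220 + 3641*0)/(-118) = sqrt(15220 + 0)*(-1/118) = sqrt(15220)*(-1/118) = (2*sqrt(3805))*(-1/118) = -sqrt(3805)/59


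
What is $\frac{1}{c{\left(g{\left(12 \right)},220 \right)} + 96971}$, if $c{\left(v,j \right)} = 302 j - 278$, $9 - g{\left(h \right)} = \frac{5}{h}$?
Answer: $\frac{1}{163133} \approx 6.13 \cdot 10^{-6}$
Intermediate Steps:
$g{\left(h \right)} = 9 - \frac{5}{h}$
$c{\left(v,j \right)} = -278 + 302 j$
$\frac{1}{c{\left(g{\left(12 \right)},220 \right)} + 96971} = \frac{1}{\left(-278 + 302 \cdot 220\right) + 96971} = \frac{1}{\left(-278 + 66440\right) + 96971} = \frac{1}{66162 + 96971} = \frac{1}{163133}$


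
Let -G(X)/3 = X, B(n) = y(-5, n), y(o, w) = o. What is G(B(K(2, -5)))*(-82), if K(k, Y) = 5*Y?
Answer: -1230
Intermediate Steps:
B(n) = -5
G(X) = -3*X
G(B(K(2, -5)))*(-82) = -3*(-5)*(-82) = 15*(-82) = -1230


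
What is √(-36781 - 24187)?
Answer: 2*I*√15242 ≈ 246.92*I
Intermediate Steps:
√(-36781 - 24187) = √(-60968) = 2*I*√15242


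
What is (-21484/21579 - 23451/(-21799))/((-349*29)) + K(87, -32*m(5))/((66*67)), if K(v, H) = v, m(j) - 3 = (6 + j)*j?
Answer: 138011217454327/7017602985897834 ≈ 0.019666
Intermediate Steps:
m(j) = 3 + j*(6 + j) (m(j) = 3 + (6 + j)*j = 3 + j*(6 + j))
(-21484/21579 - 23451/(-21799))/((-349*29)) + K(87, -32*m(5))/((66*67)) = (-21484/21579 - 23451/(-21799))/((-349*29)) + 87/((66*67)) = (-21484*1/21579 - 23451*(-1/21799))/(-10121) + 87/4422 = (-21484/21579 + 23451/21799)*(-1/10121) + 87*(1/4422) = (37719413/470400621)*(-1/10121) + 29/1474 = -37719413/4760924685141 + 29/1474 = 138011217454327/7017602985897834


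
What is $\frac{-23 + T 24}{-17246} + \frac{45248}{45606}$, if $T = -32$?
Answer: $\frac{408210677}{393260538} \approx 1.038$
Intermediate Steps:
$\frac{-23 + T 24}{-17246} + \frac{45248}{45606} = \frac{-23 - 768}{-17246} + \frac{45248}{45606} = \left(-23 - 768\right) \left(- \frac{1}{17246}\right) + 45248 \cdot \frac{1}{45606} = \left(-791\right) \left(- \frac{1}{17246}\right) + \frac{22624}{22803} = \frac{791}{17246} + \frac{22624}{22803} = \frac{408210677}{393260538}$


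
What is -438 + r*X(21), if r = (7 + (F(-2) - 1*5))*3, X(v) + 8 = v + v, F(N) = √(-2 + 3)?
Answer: -132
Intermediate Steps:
F(N) = 1 (F(N) = √1 = 1)
X(v) = -8 + 2*v (X(v) = -8 + (v + v) = -8 + 2*v)
r = 9 (r = (7 + (1 - 1*5))*3 = (7 + (1 - 5))*3 = (7 - 4)*3 = 3*3 = 9)
-438 + r*X(21) = -438 + 9*(-8 + 2*21) = -438 + 9*(-8 + 42) = -438 + 9*34 = -438 + 306 = -132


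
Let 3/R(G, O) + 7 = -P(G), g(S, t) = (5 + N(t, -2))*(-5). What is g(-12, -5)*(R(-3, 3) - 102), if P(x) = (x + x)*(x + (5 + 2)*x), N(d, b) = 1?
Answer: 462150/151 ≈ 3060.6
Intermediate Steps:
P(x) = 16*x² (P(x) = (2*x)*(x + 7*x) = (2*x)*(8*x) = 16*x²)
g(S, t) = -30 (g(S, t) = (5 + 1)*(-5) = 6*(-5) = -30)
R(G, O) = 3/(-7 - 16*G²)
g(-12, -5)*(R(-3, 3) - 102) = -30*(-3/(7 + 16*(-3)²) - 102) = -30*(-3/(7 + 16*9) - 102) = -30*(-3/(7 + 144) - 102) = -30*(-3/151 - 102) = -30*(-15405/151) = 462150/151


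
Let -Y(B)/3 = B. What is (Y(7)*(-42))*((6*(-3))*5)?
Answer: -79380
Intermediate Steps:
Y(B) = -3*B
(Y(7)*(-42))*((6*(-3))*5) = (-3*7*(-42))*((6*(-3))*5) = (-21*(-42))*(-18*5) = 882*(-90) = -79380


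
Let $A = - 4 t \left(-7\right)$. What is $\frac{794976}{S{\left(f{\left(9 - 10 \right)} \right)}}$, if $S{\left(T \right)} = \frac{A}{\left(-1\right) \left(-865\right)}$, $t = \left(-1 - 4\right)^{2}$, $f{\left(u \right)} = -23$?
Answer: $\frac{4911816}{5} \approx 9.8236 \cdot 10^{5}$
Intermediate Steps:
$t = 25$ ($t = \left(-5\right)^{2} = 25$)
$A = 700$ ($A = \left(-4\right) 25 \left(-7\right) = \left(-100\right) \left(-7\right) = 700$)
$S{\left(T \right)} = \frac{140}{173}$ ($S{\left(T \right)} = \frac{700}{\left(-1\right) \left(-865\right)} = \frac{700}{865} = 700 \cdot \frac{1}{865} = \frac{140}{173}$)
$\frac{794976}{S{\left(f{\left(9 - 10 \right)} \right)}} = \frac{794976}{\frac{140}{173}} = 794976 \cdot \frac{173}{140} = \frac{4911816}{5}$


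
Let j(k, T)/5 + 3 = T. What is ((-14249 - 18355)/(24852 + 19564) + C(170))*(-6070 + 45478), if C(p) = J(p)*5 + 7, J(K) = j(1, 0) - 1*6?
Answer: -2700292809/694 ≈ -3.8909e+6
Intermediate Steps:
j(k, T) = -15 + 5*T
J(K) = -21 (J(K) = (-15 + 5*0) - 1*6 = (-15 + 0) - 6 = -15 - 6 = -21)
C(p) = -98 (C(p) = -21*5 + 7 = -105 + 7 = -98)
((-14249 - 18355)/(24852 + 19564) + C(170))*(-6070 + 45478) = ((-14249 - 18355)/(24852 + 19564) - 98)*(-6070 + 45478) = (-32604/44416 - 98)*39408 = (-32604*1/44416 - 98)*39408 = (-8151/11104 - 98)*39408 = -1096343/11104*39408 = -2700292809/694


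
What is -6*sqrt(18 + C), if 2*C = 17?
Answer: -3*sqrt(106) ≈ -30.887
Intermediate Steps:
C = 17/2 (C = (1/2)*17 = 17/2 ≈ 8.5000)
-6*sqrt(18 + C) = -6*sqrt(18 + 17/2) = -3*sqrt(106)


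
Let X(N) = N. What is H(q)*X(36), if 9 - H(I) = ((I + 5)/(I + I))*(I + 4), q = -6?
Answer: 330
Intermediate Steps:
H(I) = 9 - (4 + I)*(5 + I)/(2*I) (H(I) = 9 - (I + 5)/(I + I)*(I + 4) = 9 - (5 + I)/((2*I))*(4 + I) = 9 - (5 + I)*(1/(2*I))*(4 + I) = 9 - (5 + I)/(2*I)*(4 + I) = 9 - (4 + I)*(5 + I)/(2*I))
H(q)*X(36) = (9/2 - 10/(-6) - 1/2*(-6))*36 = (9/2 - 10*(-1/6) + 3)*36 = (9/2 + 5/3 + 3)*36 = (55/6)*36 = 330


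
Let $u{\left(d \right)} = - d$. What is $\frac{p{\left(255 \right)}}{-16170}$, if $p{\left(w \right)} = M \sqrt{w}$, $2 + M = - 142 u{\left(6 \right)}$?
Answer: $- \frac{85 \sqrt{255}}{1617} \approx -0.83942$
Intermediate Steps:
$M = 850$ ($M = -2 - 142 \left(\left(-1\right) 6\right) = -2 - -852 = -2 + 852 = 850$)
$p{\left(w \right)} = 850 \sqrt{w}$
$\frac{p{\left(255 \right)}}{-16170} = \frac{850 \sqrt{255}}{-16170} = 850 \sqrt{255} \left(- \frac{1}{16170}\right) = - \frac{85 \sqrt{255}}{1617}$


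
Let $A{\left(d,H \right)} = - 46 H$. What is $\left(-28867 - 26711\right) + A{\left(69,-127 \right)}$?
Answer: $-49736$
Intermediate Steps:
$\left(-28867 - 26711\right) + A{\left(69,-127 \right)} = \left(-28867 - 26711\right) - -5842 = -55578 + 5842 = -49736$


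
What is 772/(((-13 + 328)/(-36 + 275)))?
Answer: 184508/315 ≈ 585.74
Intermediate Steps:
772/(((-13 + 328)/(-36 + 275))) = 772/((315/239)) = 772/((315*(1/239))) = 772/(315/239) = 772*(239/315) = 184508/315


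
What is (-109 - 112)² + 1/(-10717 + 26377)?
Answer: 764850061/15660 ≈ 48841.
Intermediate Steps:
(-109 - 112)² + 1/(-10717 + 26377) = (-221)² + 1/15660 = 48841 + 1/15660 = 764850061/15660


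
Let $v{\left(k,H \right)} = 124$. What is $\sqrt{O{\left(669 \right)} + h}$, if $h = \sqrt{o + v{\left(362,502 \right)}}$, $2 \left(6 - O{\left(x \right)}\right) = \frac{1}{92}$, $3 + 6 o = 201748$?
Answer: $\frac{\sqrt{456642 + 12696 \sqrt{1214934}}}{276} \approx 13.773$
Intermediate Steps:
$o = \frac{201745}{6}$ ($o = - \frac{1}{2} + \frac{1}{6} \cdot 201748 = - \frac{1}{2} + \frac{100874}{3} = \frac{201745}{6} \approx 33624.0$)
$O{\left(x \right)} = \frac{1103}{184}$ ($O{\left(x \right)} = 6 - \frac{1}{2 \cdot 92} = 6 - \frac{1}{184} = \frac{1103}{184}$)
$h = \frac{\sqrt{1214934}}{6}$ ($h = \sqrt{\frac{201745}{6} + 124} = \sqrt{\frac{202489}{6}} = \frac{\sqrt{1214934}}{6} \approx 183.71$)
$\sqrt{O{\left(669 \right)} + h} = \sqrt{\frac{1103}{184} + \frac{\sqrt{1214934}}{6}}$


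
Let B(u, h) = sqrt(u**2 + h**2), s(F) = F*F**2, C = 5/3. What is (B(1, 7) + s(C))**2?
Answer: 52075/729 + 1250*sqrt(2)/27 ≈ 136.91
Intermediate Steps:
C = 5/3 (C = 5*(1/3) = 5/3 ≈ 1.6667)
s(F) = F**3
B(u, h) = sqrt(h**2 + u**2)
(B(1, 7) + s(C))**2 = (sqrt(7**2 + 1**2) + (5/3)**3)**2 = (sqrt(49 + 1) + 125/27)**2 = (sqrt(50) + 125/27)**2 = (5*sqrt(2) + 125/27)**2 = (125/27 + 5*sqrt(2))**2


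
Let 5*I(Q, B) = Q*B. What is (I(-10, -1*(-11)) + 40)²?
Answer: 324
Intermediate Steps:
I(Q, B) = B*Q/5 (I(Q, B) = (Q*B)/5 = (B*Q)/5 = B*Q/5)
(I(-10, -1*(-11)) + 40)² = ((⅕)*(-1*(-11))*(-10) + 40)² = ((⅕)*11*(-10) + 40)² = (-22 + 40)² = 18² = 324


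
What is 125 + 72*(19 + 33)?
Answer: 3869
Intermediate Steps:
125 + 72*(19 + 33) = 125 + 72*52 = 125 + 3744 = 3869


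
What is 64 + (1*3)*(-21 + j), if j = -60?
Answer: -179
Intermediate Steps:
64 + (1*3)*(-21 + j) = 64 + (1*3)*(-21 - 60) = 64 + 3*(-81) = 64 - 243 = -179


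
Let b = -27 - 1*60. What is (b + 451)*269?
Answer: 97916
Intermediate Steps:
b = -87 (b = -27 - 60 = -87)
(b + 451)*269 = (-87 + 451)*269 = 364*269 = 97916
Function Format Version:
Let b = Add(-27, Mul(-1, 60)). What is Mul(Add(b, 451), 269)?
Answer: 97916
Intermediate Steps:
b = -87 (b = Add(-27, -60) = -87)
Mul(Add(b, 451), 269) = Mul(Add(-87, 451), 269) = Mul(364, 269) = 97916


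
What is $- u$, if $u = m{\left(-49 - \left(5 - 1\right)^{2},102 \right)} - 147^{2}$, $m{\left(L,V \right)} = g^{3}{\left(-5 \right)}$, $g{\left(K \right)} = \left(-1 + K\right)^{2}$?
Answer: $-25047$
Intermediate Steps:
$m{\left(L,V \right)} = 46656$ ($m{\left(L,V \right)} = \left(\left(-1 - 5\right)^{2}\right)^{3} = \left(\left(-6\right)^{2}\right)^{3} = 36^{3} = 46656$)
$u = 25047$ ($u = 46656 - 147^{2} = 46656 - 21609 = 25047$)
$- u = \left(-1\right) 25047 = -25047$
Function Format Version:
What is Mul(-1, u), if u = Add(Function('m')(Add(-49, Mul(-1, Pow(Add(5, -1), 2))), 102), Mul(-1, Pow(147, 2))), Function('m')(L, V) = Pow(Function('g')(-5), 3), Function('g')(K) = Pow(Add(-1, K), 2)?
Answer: -25047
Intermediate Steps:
Function('m')(L, V) = 46656 (Function('m')(L, V) = Pow(Pow(Add(-1, -5), 2), 3) = Pow(Pow(-6, 2), 3) = Pow(36, 3) = 46656)
u = 25047 (u = Add(46656, Mul(-1, Pow(147, 2))) = Add(46656, Mul(-1, 21609)) = Add(46656, -21609) = 25047)
Mul(-1, u) = Mul(-1, 25047) = -25047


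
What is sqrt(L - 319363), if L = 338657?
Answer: sqrt(19294) ≈ 138.90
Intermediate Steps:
sqrt(L - 319363) = sqrt(338657 - 319363) = sqrt(19294)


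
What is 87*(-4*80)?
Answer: -27840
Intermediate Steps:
87*(-4*80) = 87*(-320) = -27840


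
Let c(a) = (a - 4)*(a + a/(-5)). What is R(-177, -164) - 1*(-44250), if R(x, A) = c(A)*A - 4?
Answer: -17852882/5 ≈ -3.5706e+6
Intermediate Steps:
c(a) = 4*a*(-4 + a)/5 (c(a) = (-4 + a)*(a + a*(-⅕)) = (-4 + a)*(a - a/5) = (-4 + a)*(4*a/5) = 4*a*(-4 + a)/5)
R(x, A) = -4 + 4*A²*(-4 + A)/5 (R(x, A) = (4*A*(-4 + A)/5)*A - 4 = 4*A²*(-4 + A)/5 - 4 = -4 + 4*A²*(-4 + A)/5)
R(-177, -164) - 1*(-44250) = (-4 + (⅘)*(-164)²*(-4 - 164)) - 1*(-44250) = (-4 + (⅘)*26896*(-168)) + 44250 = (-4 - 18074112/5) + 44250 = -18074132/5 + 44250 = -17852882/5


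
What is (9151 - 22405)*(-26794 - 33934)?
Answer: 804888912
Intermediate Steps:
(9151 - 22405)*(-26794 - 33934) = -13254*(-60728) = 804888912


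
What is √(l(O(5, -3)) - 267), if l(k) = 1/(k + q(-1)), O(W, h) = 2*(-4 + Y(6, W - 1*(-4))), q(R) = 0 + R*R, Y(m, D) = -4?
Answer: I*√60090/15 ≈ 16.342*I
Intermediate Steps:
q(R) = R² (q(R) = 0 + R² = R²)
O(W, h) = -16 (O(W, h) = 2*(-4 - 4) = 2*(-8) = -16)
l(k) = 1/(1 + k) (l(k) = 1/(k + (-1)²) = 1/(k + 1) = 1/(1 + k))
√(l(O(5, -3)) - 267) = √(1/(1 - 16) - 267) = √(1/(-15) - 267) = √(-1/15 - 267) = √(-4006/15) = I*√60090/15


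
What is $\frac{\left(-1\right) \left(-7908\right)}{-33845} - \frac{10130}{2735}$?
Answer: $- \frac{72895646}{18513215} \approx -3.9375$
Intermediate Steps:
$\frac{\left(-1\right) \left(-7908\right)}{-33845} - \frac{10130}{2735} = 7908 \left(- \frac{1}{33845}\right) - \frac{2026}{547} = - \frac{7908}{33845} - \frac{2026}{547} = - \frac{72895646}{18513215}$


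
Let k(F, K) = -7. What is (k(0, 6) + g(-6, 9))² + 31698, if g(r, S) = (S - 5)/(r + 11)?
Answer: 793411/25 ≈ 31736.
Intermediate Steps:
g(r, S) = (-5 + S)/(11 + r)
(k(0, 6) + g(-6, 9))² + 31698 = (-7 + (-5 + 9)/(11 - 6))² + 31698 = (-7 + 4/5)² + 31698 = (-7 + (⅕)*4)² + 31698 = (-7 + ⅘)² + 31698 = (-31/5)² + 31698 = 961/25 + 31698 = 793411/25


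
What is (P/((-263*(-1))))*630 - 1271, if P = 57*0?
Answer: -1271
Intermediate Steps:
P = 0
(P/((-263*(-1))))*630 - 1271 = (0/((-263*(-1))))*630 - 1271 = (0/263)*630 - 1271 = (0*(1/263))*630 - 1271 = 0*630 - 1271 = 0 - 1271 = -1271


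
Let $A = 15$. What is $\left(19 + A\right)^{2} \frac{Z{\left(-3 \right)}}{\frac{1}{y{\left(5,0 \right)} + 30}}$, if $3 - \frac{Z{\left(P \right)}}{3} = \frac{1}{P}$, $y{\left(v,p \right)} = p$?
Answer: $346800$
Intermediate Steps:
$Z{\left(P \right)} = 9 - \frac{3}{P}$
$\left(19 + A\right)^{2} \frac{Z{\left(-3 \right)}}{\frac{1}{y{\left(5,0 \right)} + 30}} = \left(19 + 15\right)^{2} \frac{9 - \frac{3}{-3}}{\frac{1}{0 + 30}} = 34^{2} \frac{9 - -1}{\frac{1}{30}} = 1156 \left(9 + 1\right) \frac{1}{\frac{1}{30}} = 1156 \cdot 10 \cdot 30 = 1156 \cdot 300 = 346800$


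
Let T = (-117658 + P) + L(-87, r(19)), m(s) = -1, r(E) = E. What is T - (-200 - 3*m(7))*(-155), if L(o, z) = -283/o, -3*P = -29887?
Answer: -4008595/29 ≈ -1.3823e+5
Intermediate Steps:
P = 29887/3 (P = -⅓*(-29887) = 29887/3 ≈ 9962.3)
T = -3123080/29 (T = (-117658 + 29887/3) - 283/(-87) = -323087/3 - 283*(-1/87) = -323087/3 + 283/87 = -3123080/29 ≈ -1.0769e+5)
T - (-200 - 3*m(7))*(-155) = -3123080/29 - (-200 - 3*(-1))*(-155) = -3123080/29 - (-200 + 3)*(-155) = -3123080/29 - (-197)*(-155) = -3123080/29 - 1*30535 = -3123080/29 - 30535 = -4008595/29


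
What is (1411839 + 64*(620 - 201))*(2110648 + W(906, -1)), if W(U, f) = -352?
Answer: 3035987891880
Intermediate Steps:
(1411839 + 64*(620 - 201))*(2110648 + W(906, -1)) = (1411839 + 64*(620 - 201))*(2110648 - 352) = (1411839 + 64*419)*2110296 = (1411839 + 26816)*2110296 = 1438655*2110296 = 3035987891880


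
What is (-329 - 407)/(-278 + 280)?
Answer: -368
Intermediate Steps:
(-329 - 407)/(-278 + 280) = -736/2 = -736*½ = -368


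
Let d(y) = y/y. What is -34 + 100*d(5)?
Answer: 66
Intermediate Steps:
d(y) = 1
-34 + 100*d(5) = -34 + 100*1 = -34 + 100 = 66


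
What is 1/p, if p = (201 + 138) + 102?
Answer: 1/441 ≈ 0.0022676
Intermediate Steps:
p = 441 (p = 339 + 102 = 441)
1/p = 1/441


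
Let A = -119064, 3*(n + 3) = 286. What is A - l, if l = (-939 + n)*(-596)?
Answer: -1871032/3 ≈ -6.2368e+5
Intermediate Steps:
n = 277/3 (n = -3 + (⅓)*286 = -3 + 286/3 = 277/3 ≈ 92.333)
l = 1513840/3 (l = (-939 + 277/3)*(-596) = -2540/3*(-596) = 1513840/3 ≈ 5.0461e+5)
A - l = -119064 - 1*1513840/3 = -119064 - 1513840/3 = -1871032/3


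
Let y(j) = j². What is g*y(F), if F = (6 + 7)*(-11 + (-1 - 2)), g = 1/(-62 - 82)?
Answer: -8281/36 ≈ -230.03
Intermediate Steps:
g = -1/144 (g = 1/(-144) = -1/144 ≈ -0.0069444)
F = -182 (F = 13*(-11 - 3) = 13*(-14) = -182)
g*y(F) = -1/144*(-182)² = -1/144*33124 = -8281/36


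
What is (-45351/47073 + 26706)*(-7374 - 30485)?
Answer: -933176979483/923 ≈ -1.0110e+9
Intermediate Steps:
(-45351/47073 + 26706)*(-7374 - 30485) = (-45351*1/47073 + 26706)*(-37859) = (-15117/15691 + 26706)*(-37859) = (419028729/15691)*(-37859) = -933176979483/923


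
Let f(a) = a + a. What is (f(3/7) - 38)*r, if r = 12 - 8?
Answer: -1040/7 ≈ -148.57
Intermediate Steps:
r = 4
f(a) = 2*a
(f(3/7) - 38)*r = (2*(3/7) - 38)*4 = (6/7 - 38)*4 = -260/7*4 = -1040/7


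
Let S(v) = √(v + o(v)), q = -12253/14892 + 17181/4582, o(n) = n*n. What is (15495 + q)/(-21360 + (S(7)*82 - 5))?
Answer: -11296778708331695/15560570177258532 - 21678817085963*√14/3890142544314633 ≈ -0.74684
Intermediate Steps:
o(n) = n²
q = 99858103/34117572 (q = -12253*1/14892 + 17181*(1/4582) = -12253/14892 + 17181/4582 = 99858103/34117572 ≈ 2.9269)
S(v) = √(v + v²)
(15495 + q)/(-21360 + (S(7)*82 - 5)) = (15495 + 99858103/34117572)/(-21360 + (√(7*(1 + 7))*82 - 5)) = 528751636243/(34117572*(-21360 + (√(7*8)*82 - 5))) = 528751636243/(34117572*(-21360 + (√56*82 - 5))) = 528751636243/(34117572*(-21360 + ((2*√14)*82 - 5))) = 528751636243/(34117572*(-21360 + (164*√14 - 5))) = 528751636243/(34117572*(-21360 + (-5 + 164*√14))) = 528751636243/(34117572*(-21365 + 164*√14))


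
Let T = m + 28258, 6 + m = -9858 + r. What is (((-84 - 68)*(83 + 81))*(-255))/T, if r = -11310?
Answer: 1589160/1771 ≈ 897.32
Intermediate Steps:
m = -21174 (m = -6 + (-9858 - 11310) = -6 - 21168 = -21174)
T = 7084 (T = -21174 + 28258 = 7084)
(((-84 - 68)*(83 + 81))*(-255))/T = (((-84 - 68)*(83 + 81))*(-255))/7084 = (-152*164*(-255))*(1/7084) = -24928*(-255)*(1/7084) = 6356640*(1/7084) = 1589160/1771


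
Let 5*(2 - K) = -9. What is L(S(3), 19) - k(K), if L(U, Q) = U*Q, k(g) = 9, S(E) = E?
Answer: 48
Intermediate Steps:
K = 19/5 (K = 2 - ⅕*(-9) = 2 + 9/5 = 19/5 ≈ 3.8000)
L(U, Q) = Q*U
L(S(3), 19) - k(K) = 19*3 - 1*9 = 57 - 9 = 48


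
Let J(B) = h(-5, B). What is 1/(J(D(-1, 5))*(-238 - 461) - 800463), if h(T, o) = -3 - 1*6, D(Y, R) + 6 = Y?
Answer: -1/794172 ≈ -1.2592e-6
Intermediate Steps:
D(Y, R) = -6 + Y
h(T, o) = -9 (h(T, o) = -3 - 6 = -9)
J(B) = -9
1/(J(D(-1, 5))*(-238 - 461) - 800463) = 1/(-9*(-238 - 461) - 800463) = 1/(-9*(-699) - 800463) = 1/(6291 - 800463) = 1/(-794172) = -1/794172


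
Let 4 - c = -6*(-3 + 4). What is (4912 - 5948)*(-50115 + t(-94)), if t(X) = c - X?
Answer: 51811396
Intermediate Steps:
c = 10 (c = 4 - (-6)*(-3 + 4) = 4 - (-6) = 4 - 1*(-6) = 4 + 6 = 10)
t(X) = 10 - X
(4912 - 5948)*(-50115 + t(-94)) = (4912 - 5948)*(-50115 + (10 - 1*(-94))) = -1036*(-50115 + (10 + 94)) = -1036*(-50115 + 104) = -1036*(-50011) = 51811396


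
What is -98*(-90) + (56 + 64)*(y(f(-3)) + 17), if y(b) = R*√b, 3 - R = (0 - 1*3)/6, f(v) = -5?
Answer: 10860 + 420*I*√5 ≈ 10860.0 + 939.15*I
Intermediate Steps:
R = 7/2 (R = 3 - (0 - 1*3)/6 = 3 - (0 - 3)/6 = 3 - (-3)/6 = 3 - 1*(-½) = 3 + ½ = 7/2 ≈ 3.5000)
y(b) = 7*√b/2
-98*(-90) + (56 + 64)*(y(f(-3)) + 17) = -98*(-90) + (56 + 64)*(7*√(-5)/2 + 17) = 8820 + 120*(7*(I*√5)/2 + 17) = 8820 + 120*(7*I*√5/2 + 17) = 8820 + 120*(17 + 7*I*√5/2) = 8820 + (2040 + 420*I*√5) = 10860 + 420*I*√5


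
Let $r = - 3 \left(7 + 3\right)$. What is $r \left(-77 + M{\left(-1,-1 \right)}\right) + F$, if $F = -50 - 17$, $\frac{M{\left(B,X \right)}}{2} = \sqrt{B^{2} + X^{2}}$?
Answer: $2243 - 60 \sqrt{2} \approx 2158.1$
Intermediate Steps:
$M{\left(B,X \right)} = 2 \sqrt{B^{2} + X^{2}}$
$r = -30$ ($r = \left(-3\right) 10 = -30$)
$F = -67$
$r \left(-77 + M{\left(-1,-1 \right)}\right) + F = - 30 \left(-77 + 2 \sqrt{\left(-1\right)^{2} + \left(-1\right)^{2}}\right) - 67 = - 30 \left(-77 + 2 \sqrt{1 + 1}\right) - 67 = - 30 \left(-77 + 2 \sqrt{2}\right) - 67 = \left(2310 - 60 \sqrt{2}\right) - 67 = 2243 - 60 \sqrt{2}$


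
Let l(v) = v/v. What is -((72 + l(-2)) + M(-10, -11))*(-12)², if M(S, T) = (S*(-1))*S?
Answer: 3888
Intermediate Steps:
M(S, T) = -S² (M(S, T) = (-S)*S = -S²)
l(v) = 1
-((72 + l(-2)) + M(-10, -11))*(-12)² = -((72 + 1) - 1*(-10)²)*(-12)² = -(73 - 1*100)*144 = -(73 - 100)*144 = -(-27)*144 = -1*(-3888) = 3888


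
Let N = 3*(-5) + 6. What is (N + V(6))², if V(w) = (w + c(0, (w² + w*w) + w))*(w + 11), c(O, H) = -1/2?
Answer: 28561/4 ≈ 7140.3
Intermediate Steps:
N = -9 (N = -15 + 6 = -9)
c(O, H) = -½ (c(O, H) = -1*½ = -½)
V(w) = (11 + w)*(-½ + w) (V(w) = (w - ½)*(w + 11) = (-½ + w)*(11 + w) = (11 + w)*(-½ + w))
(N + V(6))² = (-9 + (-11/2 + 6² + (21/2)*6))² = (-9 + (-11/2 + 36 + 63))² = (-9 + 187/2)² = (169/2)² = 28561/4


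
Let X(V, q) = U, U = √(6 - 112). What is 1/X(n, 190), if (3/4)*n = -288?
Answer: -I*√106/106 ≈ -0.097129*I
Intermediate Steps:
n = -384 (n = (4/3)*(-288) = -384)
U = I*√106 (U = √(-106) = I*√106 ≈ 10.296*I)
X(V, q) = I*√106
1/X(n, 190) = 1/(I*√106) = -I*√106/106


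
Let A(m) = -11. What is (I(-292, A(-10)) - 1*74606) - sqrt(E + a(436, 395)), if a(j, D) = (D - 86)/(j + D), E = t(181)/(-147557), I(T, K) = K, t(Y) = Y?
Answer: -74617 - sqrt(619158146121626)/40873289 ≈ -74618.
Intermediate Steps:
E = -181/147557 (E = 181/(-147557) = 181*(-1/147557) = -181/147557 ≈ -0.0012266)
a(j, D) = (-86 + D)/(D + j)
(I(-292, A(-10)) - 1*74606) - sqrt(E + a(436, 395)) = (-11 - 1*74606) - sqrt(-181/147557 + (-86 + 395)/(395 + 436)) = (-11 - 74606) - sqrt(-181/147557 + 309/831) = -74617 - sqrt(-181/147557 + (1/831)*309) = -74617 - sqrt(-181/147557 + 103/277) = -74617 - sqrt(15148234/40873289) = -74617 - sqrt(619158146121626)/40873289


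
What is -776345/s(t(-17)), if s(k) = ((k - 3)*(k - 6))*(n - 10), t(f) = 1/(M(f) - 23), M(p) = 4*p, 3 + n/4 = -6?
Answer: 6428912945/6894388 ≈ 932.49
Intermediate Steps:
n = -36 (n = -12 + 4*(-6) = -12 - 24 = -36)
t(f) = 1/(-23 + 4*f) (t(f) = 1/(4*f - 23) = 1/(-23 + 4*f))
s(k) = -46*(-6 + k)*(-3 + k) (s(k) = ((k - 3)*(k - 6))*(-36 - 10) = ((-3 + k)*(-6 + k))*(-46) = ((-6 + k)*(-3 + k))*(-46) = -46*(-6 + k)*(-3 + k))
-776345/s(t(-17)) = -776345/(-828 - 46/(-23 + 4*(-17))² + 414/(-23 + 4*(-17))) = -776345/(-828 - 46/(-23 - 68)² + 414/(-23 - 68)) = -776345/(-828 - 46*(1/(-91))² + 414/(-91)) = -776345/(-828 - 46*(-1/91)² + 414*(-1/91)) = -776345/(-828 - 46*1/8281 - 414/91) = -776345/(-828 - 46/8281 - 414/91) = -776345/(-6894388/8281) = -776345*(-8281/6894388) = 6428912945/6894388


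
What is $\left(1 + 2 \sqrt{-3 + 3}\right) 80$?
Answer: $80$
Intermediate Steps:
$\left(1 + 2 \sqrt{-3 + 3}\right) 80 = \left(1 + 2 \sqrt{0}\right) 80 = \left(1 + 2 \cdot 0\right) 80 = \left(1 + 0\right) 80 = 1 \cdot 80 = 80$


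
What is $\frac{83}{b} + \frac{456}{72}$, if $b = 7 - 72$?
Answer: $\frac{986}{195} \approx 5.0564$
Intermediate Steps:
$b = -65$ ($b = 7 - 72 = -65$)
$\frac{83}{b} + \frac{456}{72} = \frac{83}{-65} + \frac{456}{72} = 83 \left(- \frac{1}{65}\right) + 456 \cdot \frac{1}{72} = - \frac{83}{65} + \frac{19}{3} = \frac{986}{195}$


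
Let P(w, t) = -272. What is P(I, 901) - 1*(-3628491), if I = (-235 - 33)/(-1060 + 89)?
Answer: 3628219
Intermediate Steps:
I = 268/971 (I = -268/(-971) = -268*(-1/971) = 268/971 ≈ 0.27600)
P(I, 901) - 1*(-3628491) = -272 - 1*(-3628491) = -272 + 3628491 = 3628219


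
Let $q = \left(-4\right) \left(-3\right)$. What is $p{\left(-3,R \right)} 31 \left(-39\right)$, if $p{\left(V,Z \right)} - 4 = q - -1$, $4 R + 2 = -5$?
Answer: $-20553$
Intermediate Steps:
$q = 12$
$R = - \frac{7}{4}$ ($R = - \frac{1}{2} + \frac{1}{4} \left(-5\right) = - \frac{1}{2} - \frac{5}{4} = - \frac{7}{4} \approx -1.75$)
$p{\left(V,Z \right)} = 17$ ($p{\left(V,Z \right)} = 4 + \left(12 - -1\right) = 4 + \left(12 + 1\right) = 4 + 13 = 17$)
$p{\left(-3,R \right)} 31 \left(-39\right) = 17 \cdot 31 \left(-39\right) = 527 \left(-39\right) = -20553$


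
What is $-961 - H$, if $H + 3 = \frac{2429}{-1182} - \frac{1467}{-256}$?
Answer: $- \frac{145497653}{151296} \approx -961.68$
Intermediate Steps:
$H = \frac{102197}{151296}$ ($H = -3 + \left(\frac{2429}{-1182} - \frac{1467}{-256}\right) = -3 + \left(2429 \left(- \frac{1}{1182}\right) - - \frac{1467}{256}\right) = -3 + \left(- \frac{2429}{1182} + \frac{1467}{256}\right) = -3 + \frac{556085}{151296} = \frac{102197}{151296} \approx 0.67548$)
$-961 - H = -961 - \frac{102197}{151296} = - \frac{145497653}{151296}$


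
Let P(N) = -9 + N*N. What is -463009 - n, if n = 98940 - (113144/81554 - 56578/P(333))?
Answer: -115489375384363/205516080 ≈ -5.6195e+5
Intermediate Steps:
P(N) = -9 + N²
n = 20333580699643/205516080 (n = 98940 - (113144/81554 - 56578/(-9 + 333²)) = 98940 - (113144*(1/81554) - 56578/(-9 + 110889)) = 98940 - (56572/40777 - 56578/110880) = 98940 - (56572/40777 - 56578*1/110880) = 98940 - (56572/40777 - 28289/55440) = 98940 - 1*180255557/205516080 = 98940 - 180255557/205516080 = 20333580699643/205516080 ≈ 98939.)
-463009 - n = -463009 - 1*20333580699643/205516080 = -463009 - 20333580699643/205516080 = -115489375384363/205516080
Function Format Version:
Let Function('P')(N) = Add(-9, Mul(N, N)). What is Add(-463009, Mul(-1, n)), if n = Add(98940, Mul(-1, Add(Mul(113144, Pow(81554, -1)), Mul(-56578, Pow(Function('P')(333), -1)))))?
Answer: Rational(-115489375384363, 205516080) ≈ -5.6195e+5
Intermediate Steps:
Function('P')(N) = Add(-9, Pow(N, 2))
n = Rational(20333580699643, 205516080) (n = Add(98940, Mul(-1, Add(Mul(113144, Pow(81554, -1)), Mul(-56578, Pow(Add(-9, Pow(333, 2)), -1))))) = Add(98940, Mul(-1, Add(Mul(113144, Rational(1, 81554)), Mul(-56578, Pow(Add(-9, 110889), -1))))) = Add(98940, Mul(-1, Add(Rational(56572, 40777), Mul(-56578, Pow(110880, -1))))) = Add(98940, Mul(-1, Add(Rational(56572, 40777), Mul(-56578, Rational(1, 110880))))) = Add(98940, Mul(-1, Add(Rational(56572, 40777), Rational(-28289, 55440)))) = Add(98940, Mul(-1, Rational(180255557, 205516080))) = Add(98940, Rational(-180255557, 205516080)) = Rational(20333580699643, 205516080) ≈ 98939.)
Add(-463009, Mul(-1, n)) = Add(-463009, Mul(-1, Rational(20333580699643, 205516080))) = Add(-463009, Rational(-20333580699643, 205516080)) = Rational(-115489375384363, 205516080)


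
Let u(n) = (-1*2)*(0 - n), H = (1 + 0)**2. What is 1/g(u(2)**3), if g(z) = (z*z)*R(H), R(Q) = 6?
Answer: 1/24576 ≈ 4.0690e-5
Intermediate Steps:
H = 1 (H = 1**2 = 1)
u(n) = 2*n (u(n) = -(-2)*n = 2*n)
g(z) = 6*z**2 (g(z) = (z*z)*6 = z**2*6 = 6*z**2)
1/g(u(2)**3) = 1/(6*((2*2)**3)**2) = 1/(6*(4**3)**2) = 1/(6*64**2) = 1/(6*4096) = 1/24576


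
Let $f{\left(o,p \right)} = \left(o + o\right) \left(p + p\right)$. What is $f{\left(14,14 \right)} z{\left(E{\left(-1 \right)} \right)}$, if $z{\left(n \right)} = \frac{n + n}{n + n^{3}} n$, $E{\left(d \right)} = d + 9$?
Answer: $\frac{12544}{65} \approx 192.98$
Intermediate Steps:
$E{\left(d \right)} = 9 + d$
$f{\left(o,p \right)} = 4 o p$ ($f{\left(o,p \right)} = 2 o 2 p = 4 o p$)
$z{\left(n \right)} = \frac{2 n^{2}}{n + n^{3}}$ ($z{\left(n \right)} = \frac{2 n}{n + n^{3}} n = \frac{2 n^{2}}{n + n^{3}}$)
$f{\left(14,14 \right)} z{\left(E{\left(-1 \right)} \right)} = 4 \cdot 14 \cdot 14 \frac{2 \left(9 - 1\right)}{1 + \left(9 - 1\right)^{2}} = 784 \cdot 2 \cdot 8 \frac{1}{1 + 8^{2}} = 784 \cdot 2 \cdot 8 \frac{1}{1 + 64} = 784 \cdot 2 \cdot 8 \cdot \frac{1}{65} = 784 \cdot \frac{16}{65} = \frac{12544}{65}$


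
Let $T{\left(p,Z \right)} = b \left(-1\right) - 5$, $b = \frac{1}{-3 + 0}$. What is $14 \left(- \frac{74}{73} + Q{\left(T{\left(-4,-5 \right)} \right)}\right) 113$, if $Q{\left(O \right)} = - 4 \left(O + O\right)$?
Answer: $\frac{12583228}{219} \approx 57458.0$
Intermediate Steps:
$b = - \frac{1}{3}$ ($b = \frac{1}{-3} = - \frac{1}{3} \approx -0.33333$)
$T{\left(p,Z \right)} = - \frac{14}{3}$ ($T{\left(p,Z \right)} = \left(- \frac{1}{3}\right) \left(-1\right) - 5 = \frac{1}{3} - 5 = - \frac{14}{3}$)
$Q{\left(O \right)} = - 8 O$ ($Q{\left(O \right)} = - 4 \cdot 2 O = - 8 O$)
$14 \left(- \frac{74}{73} + Q{\left(T{\left(-4,-5 \right)} \right)}\right) 113 = 14 \left(- \frac{74}{73} - - \frac{112}{3}\right) 113 = 14 \left(\left(-74\right) \frac{1}{73} + \frac{112}{3}\right) 113 = 14 \left(- \frac{74}{73} + \frac{112}{3}\right) 113 = 14 \cdot \frac{7954}{219} \cdot 113 = \frac{111356}{219} \cdot 113 = \frac{12583228}{219}$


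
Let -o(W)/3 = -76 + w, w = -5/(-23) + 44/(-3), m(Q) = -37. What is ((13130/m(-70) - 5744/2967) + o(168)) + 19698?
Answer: 2153045797/109779 ≈ 19613.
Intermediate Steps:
w = -997/69 (w = -5*(-1/23) + 44*(-1/3) = 5/23 - 44/3 = -997/69 ≈ -14.449)
o(W) = 6241/23 (o(W) = -3*(-76 - 997/69) = -3*(-6241/69) = 6241/23)
((13130/m(-70) - 5744/2967) + o(168)) + 19698 = ((13130/(-37) - 5744/2967) + 6241/23) + 19698 = ((13130*(-1/37) - 5744*1/2967) + 6241/23) + 19698 = ((-13130/37 - 5744/2967) + 6241/23) + 19698 = (-39169238/109779 + 6241/23) + 19698 = -9380945/109779 + 19698 = 2153045797/109779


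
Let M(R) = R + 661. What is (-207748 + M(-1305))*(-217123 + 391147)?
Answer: -36265209408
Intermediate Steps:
M(R) = 661 + R
(-207748 + M(-1305))*(-217123 + 391147) = (-207748 + (661 - 1305))*(-217123 + 391147) = (-207748 - 644)*174024 = -208392*174024 = -36265209408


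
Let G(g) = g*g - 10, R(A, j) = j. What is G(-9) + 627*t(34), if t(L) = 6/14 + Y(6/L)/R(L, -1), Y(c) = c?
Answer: 27259/119 ≈ 229.07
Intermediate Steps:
t(L) = 3/7 - 6/L (t(L) = 6/14 + (6/L)/(-1) = 6*(1/14) + (6/L)*(-1) = 3/7 - 6/L)
G(g) = -10 + g**2 (G(g) = g**2 - 10 = -10 + g**2)
G(-9) + 627*t(34) = (-10 + (-9)**2) + 627*(3/7 - 6/34) = (-10 + 81) + 627*(3/7 - 6*1/34) = 71 + 627*(3/7 - 3/17) = 71 + 627*(30/119) = 71 + 18810/119 = 27259/119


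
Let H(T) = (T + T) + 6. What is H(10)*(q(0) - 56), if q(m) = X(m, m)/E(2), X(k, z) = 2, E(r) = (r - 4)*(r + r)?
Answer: -2925/2 ≈ -1462.5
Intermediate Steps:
E(r) = 2*r*(-4 + r) (E(r) = (-4 + r)*(2*r) = 2*r*(-4 + r))
H(T) = 6 + 2*T (H(T) = 2*T + 6 = 6 + 2*T)
q(m) = -¼ (q(m) = 2/((2*2*(-4 + 2))) = 2/((2*2*(-2))) = 2/(-8) = 2*(-⅛) = -¼)
H(10)*(q(0) - 56) = (6 + 2*10)*(-¼ - 56) = (6 + 20)*(-225/4) = 26*(-225/4) = -2925/2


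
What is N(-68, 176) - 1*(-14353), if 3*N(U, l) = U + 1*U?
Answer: 42923/3 ≈ 14308.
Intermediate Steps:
N(U, l) = 2*U/3 (N(U, l) = (U + 1*U)/3 = (U + U)/3 = (2*U)/3 = 2*U/3)
N(-68, 176) - 1*(-14353) = (⅔)*(-68) - 1*(-14353) = -136/3 + 14353 = 42923/3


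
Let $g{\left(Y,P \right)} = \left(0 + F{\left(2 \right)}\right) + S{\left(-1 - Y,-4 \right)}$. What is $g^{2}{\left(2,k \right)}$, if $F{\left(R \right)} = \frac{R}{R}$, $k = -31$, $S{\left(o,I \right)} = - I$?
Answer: $25$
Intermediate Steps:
$F{\left(R \right)} = 1$
$g{\left(Y,P \right)} = 5$ ($g{\left(Y,P \right)} = \left(0 + 1\right) - -4 = 1 + 4 = 5$)
$g^{2}{\left(2,k \right)} = 5^{2} = 25$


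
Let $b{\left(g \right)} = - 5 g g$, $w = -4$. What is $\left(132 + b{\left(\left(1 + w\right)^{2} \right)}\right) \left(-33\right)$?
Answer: $9009$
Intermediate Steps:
$b{\left(g \right)} = - 5 g^{2}$
$\left(132 + b{\left(\left(1 + w\right)^{2} \right)}\right) \left(-33\right) = \left(132 - 5 \left(\left(1 - 4\right)^{2}\right)^{2}\right) \left(-33\right) = \left(132 - 5 \left(\left(-3\right)^{2}\right)^{2}\right) \left(-33\right) = \left(132 - 5 \cdot 9^{2}\right) \left(-33\right) = \left(132 - 405\right) \left(-33\right) = \left(-273\right) \left(-33\right) = 9009$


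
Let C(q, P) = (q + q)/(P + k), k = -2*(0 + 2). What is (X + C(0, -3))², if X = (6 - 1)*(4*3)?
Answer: 3600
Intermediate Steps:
X = 60 (X = 5*12 = 60)
k = -4 (k = -2*2 = -4)
C(q, P) = 2*q/(-4 + P) (C(q, P) = (q + q)/(P - 4) = (2*q)/(-4 + P) = 2*q/(-4 + P))
(X + C(0, -3))² = (60 + 2*0/(-4 - 3))² = (60 + 2*0/(-7))² = (60 + 2*0*(-⅐))² = (60 + 0)² = 60² = 3600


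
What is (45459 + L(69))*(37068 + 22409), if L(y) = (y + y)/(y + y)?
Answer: 2703824420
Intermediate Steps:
L(y) = 1 (L(y) = (2*y)/((2*y)) = (2*y)*(1/(2*y)) = 1)
(45459 + L(69))*(37068 + 22409) = (45459 + 1)*(37068 + 22409) = 45460*59477 = 2703824420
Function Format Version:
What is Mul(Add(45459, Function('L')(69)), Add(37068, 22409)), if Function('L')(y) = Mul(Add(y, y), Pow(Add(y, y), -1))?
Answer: 2703824420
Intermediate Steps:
Function('L')(y) = 1 (Function('L')(y) = Mul(Mul(2, y), Pow(Mul(2, y), -1)) = Mul(Mul(2, y), Mul(Rational(1, 2), Pow(y, -1))) = 1)
Mul(Add(45459, Function('L')(69)), Add(37068, 22409)) = Mul(Add(45459, 1), Add(37068, 22409)) = Mul(45460, 59477) = 2703824420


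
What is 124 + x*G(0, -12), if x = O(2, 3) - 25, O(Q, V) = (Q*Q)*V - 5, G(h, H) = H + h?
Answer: 340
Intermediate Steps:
O(Q, V) = -5 + V*Q² (O(Q, V) = Q²*V - 5 = V*Q² - 5 = -5 + V*Q²)
x = -18 (x = (-5 + 3*2²) - 25 = (-5 + 3*4) - 25 = (-5 + 12) - 25 = 7 - 25 = -18)
124 + x*G(0, -12) = 124 - 18*(-12 + 0) = 124 - 18*(-12) = 124 + 216 = 340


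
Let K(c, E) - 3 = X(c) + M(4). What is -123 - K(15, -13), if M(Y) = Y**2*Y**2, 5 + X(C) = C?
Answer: -392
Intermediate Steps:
X(C) = -5 + C
M(Y) = Y**4
K(c, E) = 254 + c (K(c, E) = 3 + ((-5 + c) + 4**4) = 3 + ((-5 + c) + 256) = 3 + (251 + c) = 254 + c)
-123 - K(15, -13) = -123 - (254 + 15) = -123 - 1*269 = -123 - 269 = -392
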